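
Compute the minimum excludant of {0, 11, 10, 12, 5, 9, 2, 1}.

The values 0, 1, 2 are all present; 3 is the first non-negative integer missing from the set.

3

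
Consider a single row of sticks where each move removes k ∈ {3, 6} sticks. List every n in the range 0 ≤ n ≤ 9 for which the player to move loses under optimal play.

Grundy values for subtraction set {3, 6}:
k:     0  1  2  3  4  5  6  7  8  9
g(k):  0  0  0  1  1  1  2  2  2  0
The P-positions (g = 0) in 0..9 are 0, 1, 2, 9.

0, 1, 2, 9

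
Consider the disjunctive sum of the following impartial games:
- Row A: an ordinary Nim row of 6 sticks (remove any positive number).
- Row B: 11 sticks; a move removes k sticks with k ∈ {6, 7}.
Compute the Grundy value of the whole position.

7

Row A is a plain Nim row of size 6, so its Grundy value is 6.
For row B, compute g(0), g(1), … with moves {6, 7}:
k:     0  1  2  3  4  5  6  7  8  9 10 11
g(k):  0  0  0  0  0  0  1  1  1  1  1  1
So g(11) = 1.
The value of a disjunctive sum is the nim-sum of the parts.
Combined value = 6 XOR 1 = 7.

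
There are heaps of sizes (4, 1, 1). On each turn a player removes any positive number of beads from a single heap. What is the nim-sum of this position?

Nim-sum: 4 XOR 1 XOR 1 = 4.

4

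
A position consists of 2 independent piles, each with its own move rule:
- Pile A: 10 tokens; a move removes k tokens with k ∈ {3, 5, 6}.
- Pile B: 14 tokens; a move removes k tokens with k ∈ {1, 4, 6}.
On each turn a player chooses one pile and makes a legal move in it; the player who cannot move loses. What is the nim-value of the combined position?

2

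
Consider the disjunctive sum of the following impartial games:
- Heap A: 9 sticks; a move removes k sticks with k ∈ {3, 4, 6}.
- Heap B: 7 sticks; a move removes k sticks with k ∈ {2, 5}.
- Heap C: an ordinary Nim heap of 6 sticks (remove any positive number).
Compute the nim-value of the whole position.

6

Build the Grundy sequence for heap A with g(k) = mex{g(k−s) : s ∈ {3, 4, 6}, s ≤ k}:
k:     0  1  2  3  4  5  6  7  8  9
g(k):  0  0  0  1  1  1  2  2  2  0
So g(9) = 0.
Grundy values for heap B (subtraction set {2, 5}):
k:     0  1  2  3  4  5  6  7
g(k):  0  0  1  1  0  2  1  0
So g(7) = 0.
Heap C is a plain Nim heap of size 6, so its Grundy value is 6.
The value of a disjunctive sum is the nim-sum of the parts.
Combined value = 0 ⊕ 0 ⊕ 6 = 6.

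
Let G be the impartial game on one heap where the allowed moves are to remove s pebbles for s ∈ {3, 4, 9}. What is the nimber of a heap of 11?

1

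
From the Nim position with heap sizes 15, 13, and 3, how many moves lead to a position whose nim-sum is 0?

Write each in binary and XOR column by column:
  1111  (15)
  1101  (13)
  0011  (3)
  ----
  0001  (1)
The overall nim-sum is X = 1. A heap of size p has a winning move iff p XOR X < p (reduce it to p XOR X).
  15: 15 XOR 1 = 14 < 15 — winning move (to 14).
  13: 13 XOR 1 = 12 < 13 — winning move (to 12).
  3: 3 XOR 1 = 2 < 3 — winning move (to 2).
That gives 3 winning moves.

3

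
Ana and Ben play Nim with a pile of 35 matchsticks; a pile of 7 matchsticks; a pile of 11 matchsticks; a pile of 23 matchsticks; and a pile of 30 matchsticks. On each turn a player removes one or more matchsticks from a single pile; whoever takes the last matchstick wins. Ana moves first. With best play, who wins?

Ana wins

Compute the nim-sum pairwise:
35 XOR 7 = 36
36 XOR 11 = 47
47 XOR 23 = 56
56 XOR 30 = 38
The nim-sum is 38 ≠ 0, so this is an N-position: the player to move can win; Ana has a winning move.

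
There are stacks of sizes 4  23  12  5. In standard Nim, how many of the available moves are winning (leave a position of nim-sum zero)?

1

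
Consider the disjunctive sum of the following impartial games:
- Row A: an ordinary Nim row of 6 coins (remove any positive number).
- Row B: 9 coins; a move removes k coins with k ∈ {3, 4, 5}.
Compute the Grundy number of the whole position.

6

Row A is a plain Nim row of size 6, so its Grundy value is 6.
For row B, compute g(0), g(1), … with moves {3, 4, 5}:
g(0) = mex{} = 0
g(1) = mex{} = 0
g(2) = mex{} = 0
g(3) = mex{0} = 1
g(4) = mex{0} = 1
g(5) = mex{0} = 1
g(6) = mex{0,1} = 2
g(7) = mex{0,1} = 2
g(8) = mex{1} = 0
g(9) = mex{1,2} = 0
So g(9) = 0.
By the Sprague-Grundy theorem, the Grundy value of a sum of independent games is the XOR of the component values.
Combined value = 6 XOR 0 = 6.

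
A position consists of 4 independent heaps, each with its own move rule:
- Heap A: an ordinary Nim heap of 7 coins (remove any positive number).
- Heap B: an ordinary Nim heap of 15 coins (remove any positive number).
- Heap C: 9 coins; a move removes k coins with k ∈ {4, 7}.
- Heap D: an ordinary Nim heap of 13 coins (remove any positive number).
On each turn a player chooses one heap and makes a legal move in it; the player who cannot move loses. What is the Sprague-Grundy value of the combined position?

Heap A is a plain Nim heap of size 7, so its Grundy value is 7.
Heap B is a plain Nim heap of size 15, so its Grundy value is 15.
Grundy values for heap C (subtraction set {4, 7}):
g(0) = mex{} = 0
g(1) = mex{} = 0
g(2) = mex{} = 0
g(3) = mex{} = 0
g(4) = mex{0} = 1
g(5) = mex{0} = 1
g(6) = mex{0} = 1
g(7) = mex{0} = 1
g(8) = mex{0,1} = 2
g(9) = mex{0,1} = 2
So g(9) = 2.
Heap D is a plain Nim heap of size 13, so its Grundy value is 13.
The value of a disjunctive sum is the nim-sum of the parts.
Combined value = 7 XOR 15 XOR 2 XOR 13 = 7.

7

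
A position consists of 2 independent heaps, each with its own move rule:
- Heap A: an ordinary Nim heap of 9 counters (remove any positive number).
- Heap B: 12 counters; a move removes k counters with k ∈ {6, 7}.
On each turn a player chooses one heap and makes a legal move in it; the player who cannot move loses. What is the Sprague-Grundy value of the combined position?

Heap A is a plain Nim heap of size 9, so its Grundy value is 9.
For heap B, compute g(0), g(1), … with moves {6, 7}:
k:     0  1  2  3  4  5  6  7  8  9 10 11 12
g(k):  0  0  0  0  0  0  1  1  1  1  1  1  2
So g(12) = 2.
The value of a disjunctive sum is the nim-sum of the parts.
Combined value = 9 ⊕ 2 = 11.

11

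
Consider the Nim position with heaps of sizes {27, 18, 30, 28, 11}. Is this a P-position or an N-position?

Compute the nim-sum pairwise:
27 ⊕ 18 = 9
9 ⊕ 30 = 23
23 ⊕ 28 = 11
11 ⊕ 11 = 0
The nim-sum is 0, so this is a P-position: the player to move is in a losing position under optimal play.

P-position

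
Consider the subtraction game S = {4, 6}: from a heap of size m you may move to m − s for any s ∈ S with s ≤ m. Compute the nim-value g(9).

2

Grundy values for subtraction set {4, 6}:
g(0) = mex{} = 0
g(1) = mex{} = 0
g(2) = mex{} = 0
g(3) = mex{} = 0
g(4) = mex{0} = 1
g(5) = mex{0} = 1
g(6) = mex{0} = 1
g(7) = mex{0} = 1
g(8) = mex{0,1} = 2
g(9) = mex{0,1} = 2
So g(9) = 2.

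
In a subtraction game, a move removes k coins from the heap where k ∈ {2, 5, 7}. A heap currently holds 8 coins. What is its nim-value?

2

Build the Grundy sequence with g(k) = mex{g(k−s) : s ∈ {2, 5, 7}, s ≤ k}:
k:     0  1  2  3  4  5  6  7  8
g(k):  0  0  1  1  0  2  1  3  2
So g(8) = 2.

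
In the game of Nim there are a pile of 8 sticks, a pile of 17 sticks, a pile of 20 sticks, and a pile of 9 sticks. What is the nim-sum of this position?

Compute the nim-sum pairwise:
8 XOR 17 = 25
25 XOR 20 = 13
13 XOR 9 = 4

4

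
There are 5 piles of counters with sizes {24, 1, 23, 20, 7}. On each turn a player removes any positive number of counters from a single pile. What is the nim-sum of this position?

Compute the nim-sum pairwise:
24 ⊕ 1 = 25
25 ⊕ 23 = 14
14 ⊕ 20 = 26
26 ⊕ 7 = 29

29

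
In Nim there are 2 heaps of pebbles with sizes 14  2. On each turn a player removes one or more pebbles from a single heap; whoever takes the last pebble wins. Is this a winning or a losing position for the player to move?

Winning position

Nim-sum: 14 ⊕ 2 = 12.
The nim-sum is 12 ≠ 0, so this is an N-position: the player to move can win.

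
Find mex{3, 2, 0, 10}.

1

0 is in the set but 1 is not, so the mex is 1.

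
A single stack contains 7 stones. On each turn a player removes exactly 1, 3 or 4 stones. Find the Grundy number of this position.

0

Build the Grundy sequence with g(k) = mex{g(k−s) : s ∈ {1, 3, 4}, s ≤ k}:
g(0) = mex{} = 0
g(1) = mex{0} = 1
g(2) = mex{1} = 0
g(3) = mex{0} = 1
g(4) = mex{0,1} = 2
g(5) = mex{0,1,2} = 3
g(6) = mex{0,1,3} = 2
g(7) = mex{1,2} = 0
So g(7) = 0.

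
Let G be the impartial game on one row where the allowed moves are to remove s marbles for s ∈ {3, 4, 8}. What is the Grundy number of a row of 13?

Build the Grundy sequence with g(k) = mex{g(k−s) : s ∈ {3, 4, 8}, s ≤ k}:
g(0) = mex{} = 0
g(1) = mex{} = 0
g(2) = mex{} = 0
g(3) = mex{0} = 1
g(4) = mex{0} = 1
g(5) = mex{0} = 1
g(6) = mex{0,1} = 2
g(7) = mex{1} = 0
g(8) = mex{0,1} = 2
g(9) = mex{0,1,2} = 3
g(10) = mex{0,2} = 1
g(11) = mex{0,1,2} = 3
g(12) = mex{1,2,3} = 0
g(13) = mex{1,3} = 0
So g(13) = 0.

0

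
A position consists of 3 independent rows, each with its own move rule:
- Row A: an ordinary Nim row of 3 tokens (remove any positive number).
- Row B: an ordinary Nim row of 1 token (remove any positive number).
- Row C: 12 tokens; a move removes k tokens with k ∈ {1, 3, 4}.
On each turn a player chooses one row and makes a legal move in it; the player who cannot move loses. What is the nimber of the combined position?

1

Row A is a plain Nim row of size 3, so its Grundy value is 3.
Row B is a plain Nim row of size 1, so its Grundy value is 1.
Grundy values for row C (subtraction set {1, 3, 4}):
g(0) = mex{} = 0
g(1) = mex{0} = 1
g(2) = mex{1} = 0
g(3) = mex{0} = 1
g(4) = mex{0,1} = 2
g(5) = mex{0,1,2} = 3
g(6) = mex{0,1,3} = 2
g(7) = mex{1,2} = 0
g(8) = mex{0,2,3} = 1
g(9) = mex{1,2,3} = 0
g(10) = mex{0,2} = 1
g(11) = mex{0,1} = 2
g(12) = mex{0,1,2} = 3
So g(12) = 3.
By the Sprague-Grundy theorem, the Grundy value of a sum of independent games is the XOR of the component values.
Combined value = 3 XOR 1 XOR 3 = 1.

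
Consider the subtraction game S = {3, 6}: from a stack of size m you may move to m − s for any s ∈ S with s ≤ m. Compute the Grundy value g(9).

Grundy values for subtraction set {3, 6}:
g(0) = mex{} = 0
g(1) = mex{} = 0
g(2) = mex{} = 0
g(3) = mex{0} = 1
g(4) = mex{0} = 1
g(5) = mex{0} = 1
g(6) = mex{0,1} = 2
g(7) = mex{0,1} = 2
g(8) = mex{0,1} = 2
g(9) = mex{1,2} = 0
So g(9) = 0.

0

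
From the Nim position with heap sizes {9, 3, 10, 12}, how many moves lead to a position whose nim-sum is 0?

3

Nim-sum: 9 ⊕ 3 ⊕ 10 ⊕ 12 = 12.
The overall nim-sum is X = 12. A heap of size p has a winning move iff p XOR X < p (reduce it to p XOR X).
  9: 9 XOR 12 = 5 < 9 — winning move (to 5).
  3: 3 XOR 12 = 15 ≥ 3 — no move.
  10: 10 XOR 12 = 6 < 10 — winning move (to 6).
  12: 12 XOR 12 = 0 < 12 — winning move (to 0).
That gives 3 winning moves.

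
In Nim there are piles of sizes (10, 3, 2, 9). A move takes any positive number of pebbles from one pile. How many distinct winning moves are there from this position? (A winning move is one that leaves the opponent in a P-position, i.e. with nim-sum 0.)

3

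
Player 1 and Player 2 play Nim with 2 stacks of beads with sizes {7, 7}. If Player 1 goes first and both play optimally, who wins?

Compute the nim-sum pairwise:
7 XOR 7 = 0
The nim-sum is 0, so this is a P-position: the player to move is in a losing position under optimal play; Player 1 is about to move from it and so loses — Player 2 wins.

Player 2 wins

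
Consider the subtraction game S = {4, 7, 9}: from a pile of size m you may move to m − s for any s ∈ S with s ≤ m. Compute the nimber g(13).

Build the Grundy sequence with g(k) = mex{g(k−s) : s ∈ {4, 7, 9}, s ≤ k}:
g(0) = mex{} = 0
g(1) = mex{} = 0
g(2) = mex{} = 0
g(3) = mex{} = 0
g(4) = mex{0} = 1
g(5) = mex{0} = 1
g(6) = mex{0} = 1
g(7) = mex{0} = 1
g(8) = mex{0,1} = 2
g(9) = mex{0,1} = 2
g(10) = mex{0,1} = 2
g(11) = mex{0,1} = 2
g(12) = mex{0,1,2} = 3
g(13) = mex{1,2} = 0
So g(13) = 0.

0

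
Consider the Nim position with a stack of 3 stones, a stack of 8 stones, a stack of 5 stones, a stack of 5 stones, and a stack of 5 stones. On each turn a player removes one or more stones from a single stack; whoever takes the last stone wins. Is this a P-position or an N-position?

Write each in binary and XOR column by column:
  0011  (3)
  1000  (8)
  0101  (5)
  0101  (5)
  0101  (5)
  ----
  1110  (14)
The nim-sum is 14 ≠ 0, so this is an N-position: the player to move can win.

N-position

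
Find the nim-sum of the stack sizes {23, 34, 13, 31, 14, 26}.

51

Write each in binary and XOR column by column:
  010111  (23)
  100010  (34)
  001101  (13)
  011111  (31)
  001110  (14)
  011010  (26)
  ------
  110011  (51)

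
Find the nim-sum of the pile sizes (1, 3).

2

Write each in binary and XOR column by column:
  01  (1)
  11  (3)
  --
  10  (2)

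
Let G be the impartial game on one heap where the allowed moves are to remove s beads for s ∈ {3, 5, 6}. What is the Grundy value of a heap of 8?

Compute g(0), g(1), … for moves {3, 5, 6}:
k:     0  1  2  3  4  5  6  7  8
g(k):  0  0  0  1  1  1  2  2  2
So g(8) = 2.

2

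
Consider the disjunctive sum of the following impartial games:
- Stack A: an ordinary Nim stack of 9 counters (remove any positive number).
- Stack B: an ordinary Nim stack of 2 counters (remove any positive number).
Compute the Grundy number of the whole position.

11

Stack A is a plain Nim stack of size 9, so its Grundy value is 9.
Stack B is a plain Nim stack of size 2, so its Grundy value is 2.
The value of a disjunctive sum is the nim-sum of the parts.
Combined value = 9 XOR 2 = 11.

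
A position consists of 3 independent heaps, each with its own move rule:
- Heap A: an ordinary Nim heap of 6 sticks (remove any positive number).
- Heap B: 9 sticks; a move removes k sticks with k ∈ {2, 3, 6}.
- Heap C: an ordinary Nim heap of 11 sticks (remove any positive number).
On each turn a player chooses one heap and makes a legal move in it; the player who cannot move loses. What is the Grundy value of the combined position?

13

Heap A is a plain Nim heap of size 6, so its Grundy value is 6.
For heap B, compute g(0), g(1), … with moves {2, 3, 6}:
g(0) = mex{} = 0
g(1) = mex{} = 0
g(2) = mex{0} = 1
g(3) = mex{0} = 1
g(4) = mex{0,1} = 2
g(5) = mex{1} = 0
g(6) = mex{0,1,2} = 3
g(7) = mex{0,2} = 1
g(8) = mex{0,1,3} = 2
g(9) = mex{1,3} = 0
So g(9) = 0.
Heap C is a plain Nim heap of size 11, so its Grundy value is 11.
The value of a disjunctive sum is the nim-sum of the parts.
Combined value = 6 XOR 0 XOR 11 = 13.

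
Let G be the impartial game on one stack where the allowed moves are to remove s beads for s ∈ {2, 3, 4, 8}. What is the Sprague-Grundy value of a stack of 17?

Grundy values for subtraction set {2, 3, 4, 8}:
k:     0  1  2  3  4  5  6  7  8  9 10 11 12 13 14 15 16 17
g(k):  0  0  1  1  2  2  0  0  1  1  2  2  0  0  1  1  2  2
So g(17) = 2.

2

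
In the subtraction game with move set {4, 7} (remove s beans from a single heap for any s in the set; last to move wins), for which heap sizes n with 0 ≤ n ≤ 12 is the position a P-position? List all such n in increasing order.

0, 1, 2, 3, 11, 12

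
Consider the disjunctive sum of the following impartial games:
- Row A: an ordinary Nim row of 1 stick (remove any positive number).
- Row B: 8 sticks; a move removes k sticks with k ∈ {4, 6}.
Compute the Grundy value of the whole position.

3

Row A is a plain Nim row of size 1, so its Grundy value is 1.
Build the Grundy sequence for row B with g(k) = mex{g(k−s) : s ∈ {4, 6}, s ≤ k}:
k:     0  1  2  3  4  5  6  7  8
g(k):  0  0  0  0  1  1  1  1  2
So g(8) = 2.
The value of a disjunctive sum is the nim-sum of the parts.
Combined value = 1 ⊕ 2 = 3.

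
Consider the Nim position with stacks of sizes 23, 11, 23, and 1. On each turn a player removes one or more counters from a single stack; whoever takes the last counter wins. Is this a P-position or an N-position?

N-position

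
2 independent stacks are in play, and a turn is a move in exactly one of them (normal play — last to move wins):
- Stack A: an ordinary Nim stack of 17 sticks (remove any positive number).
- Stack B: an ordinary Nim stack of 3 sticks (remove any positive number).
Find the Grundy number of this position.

18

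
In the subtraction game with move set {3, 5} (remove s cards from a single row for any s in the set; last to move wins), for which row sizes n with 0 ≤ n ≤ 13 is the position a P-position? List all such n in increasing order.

0, 1, 2, 8, 9, 10

Grundy values for subtraction set {3, 5}:
k:     0  1  2  3  4  5  6  7  8  9 10 11 12 13
g(k):  0  0  0  1  1  1  2  2  0  0  0  1  1  1
The P-positions (g = 0) in 0..13 are 0, 1, 2, 8, 9, 10.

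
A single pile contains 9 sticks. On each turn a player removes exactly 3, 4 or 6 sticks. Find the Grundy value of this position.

0

Grundy values for subtraction set {3, 4, 6}:
g(0) = mex{} = 0
g(1) = mex{} = 0
g(2) = mex{} = 0
g(3) = mex{0} = 1
g(4) = mex{0} = 1
g(5) = mex{0} = 1
g(6) = mex{0,1} = 2
g(7) = mex{0,1} = 2
g(8) = mex{0,1} = 2
g(9) = mex{1,2} = 0
So g(9) = 0.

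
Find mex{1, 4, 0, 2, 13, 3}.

The values 0, 1, 2, 3, 4 are all present; 5 is the first non-negative integer missing from the set.

5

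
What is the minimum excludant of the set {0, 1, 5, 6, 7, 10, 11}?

The values 0, 1 are all present; 2 is the first non-negative integer missing from the set.

2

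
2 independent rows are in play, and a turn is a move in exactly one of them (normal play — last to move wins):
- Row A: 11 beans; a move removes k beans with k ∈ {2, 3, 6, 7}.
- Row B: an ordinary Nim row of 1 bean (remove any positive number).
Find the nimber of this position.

Build the Grundy sequence for row A with g(k) = mex{g(k−s) : s ∈ {2, 3, 6, 7}, s ≤ k}:
k:     0  1  2  3  4  5  6  7  8  9 10 11
g(k):  0  0  1  1  2  0  3  1  2  0  0  1
So g(11) = 1.
Row B is a plain Nim row of size 1, so its Grundy value is 1.
The value of a disjunctive sum is the nim-sum of the parts.
Combined value = 1 XOR 1 = 0.

0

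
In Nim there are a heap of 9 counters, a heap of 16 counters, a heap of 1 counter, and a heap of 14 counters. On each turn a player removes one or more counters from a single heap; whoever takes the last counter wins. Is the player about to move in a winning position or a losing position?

Write each in binary and XOR column by column:
  01001  (9)
  10000  (16)
  00001  (1)
  01110  (14)
  -----
  10110  (22)
The nim-sum is 22 ≠ 0, so this is an N-position: the player to move can win.

Winning position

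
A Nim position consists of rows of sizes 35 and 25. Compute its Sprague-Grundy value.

58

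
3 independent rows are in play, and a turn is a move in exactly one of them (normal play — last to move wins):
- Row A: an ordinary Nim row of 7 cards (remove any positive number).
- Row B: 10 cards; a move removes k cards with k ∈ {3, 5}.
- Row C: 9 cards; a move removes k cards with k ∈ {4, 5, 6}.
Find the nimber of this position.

Row A is a plain Nim row of size 7, so its Grundy value is 7.
Grundy values for row B (subtraction set {3, 5}):
g(0) = mex{} = 0
g(1) = mex{} = 0
g(2) = mex{} = 0
g(3) = mex{0} = 1
g(4) = mex{0} = 1
g(5) = mex{0} = 1
g(6) = mex{0,1} = 2
g(7) = mex{0,1} = 2
g(8) = mex{1} = 0
g(9) = mex{1,2} = 0
g(10) = mex{1,2} = 0
So g(10) = 0.
Build the Grundy sequence for row C with g(k) = mex{g(k−s) : s ∈ {4, 5, 6}, s ≤ k}:
g(0) = mex{} = 0
g(1) = mex{} = 0
g(2) = mex{} = 0
g(3) = mex{} = 0
g(4) = mex{0} = 1
g(5) = mex{0} = 1
g(6) = mex{0} = 1
g(7) = mex{0} = 1
g(8) = mex{0,1} = 2
g(9) = mex{0,1} = 2
So g(9) = 2.
The value of a disjunctive sum is the nim-sum of the parts.
Combined value = 7 ⊕ 0 ⊕ 2 = 5.

5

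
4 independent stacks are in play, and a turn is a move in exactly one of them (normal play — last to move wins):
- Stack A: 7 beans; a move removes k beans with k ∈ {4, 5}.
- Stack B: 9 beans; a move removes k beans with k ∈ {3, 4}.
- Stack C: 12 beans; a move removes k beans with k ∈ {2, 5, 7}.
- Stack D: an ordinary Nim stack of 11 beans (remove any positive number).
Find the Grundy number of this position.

11

For stack A, compute g(0), g(1), … with moves {4, 5}:
k:     0  1  2  3  4  5  6  7
g(k):  0  0  0  0  1  1  1  1
So g(7) = 1.
For stack B, compute g(0), g(1), … with moves {3, 4}:
g(0) = mex{} = 0
g(1) = mex{} = 0
g(2) = mex{} = 0
g(3) = mex{0} = 1
g(4) = mex{0} = 1
g(5) = mex{0} = 1
g(6) = mex{0,1} = 2
g(7) = mex{1} = 0
g(8) = mex{1} = 0
g(9) = mex{1,2} = 0
So g(9) = 0.
Grundy values for stack C (subtraction set {2, 5, 7}):
k:     0  1  2  3  4  5  6  7  8  9 10 11 12
g(k):  0  0  1  1  0  2  1  3  2  2  0  3  1
So g(12) = 1.
Stack D is a plain Nim stack of size 11, so its Grundy value is 11.
By the Sprague-Grundy theorem, the Grundy value of a sum of independent games is the XOR of the component values.
Combined value = 1 XOR 0 XOR 1 XOR 11 = 11.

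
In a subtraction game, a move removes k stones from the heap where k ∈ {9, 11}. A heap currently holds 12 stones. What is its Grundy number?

1

Compute g(0), g(1), … for moves {9, 11}:
k:     0  1  2  3  4  5  6  7  8  9 10 11 12
g(k):  0  0  0  0  0  0  0  0  0  1  1  1  1
So g(12) = 1.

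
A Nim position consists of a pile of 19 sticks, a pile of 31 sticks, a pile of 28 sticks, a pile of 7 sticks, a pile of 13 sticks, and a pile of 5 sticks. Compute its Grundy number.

Compute the nim-sum pairwise:
19 ⊕ 31 = 12
12 ⊕ 28 = 16
16 ⊕ 7 = 23
23 ⊕ 13 = 26
26 ⊕ 5 = 31

31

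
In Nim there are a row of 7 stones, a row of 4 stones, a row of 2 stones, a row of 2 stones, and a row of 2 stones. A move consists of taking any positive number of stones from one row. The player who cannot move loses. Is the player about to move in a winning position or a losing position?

Winning position

Nim-sum: 7 ^ 4 ^ 2 ^ 2 ^ 2 = 1.
The nim-sum is 1 ≠ 0, so this is an N-position: the player to move can win.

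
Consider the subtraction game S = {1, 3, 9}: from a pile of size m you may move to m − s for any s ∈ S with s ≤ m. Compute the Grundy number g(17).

1

Compute g(0), g(1), … for moves {1, 3, 9}:
k:     0  1  2  3  4  5  6  7  8  9 10 11 12 13 14 15 16 17
g(k):  0  1  0  1  0  1  0  1  0  1  0  1  0  1  0  1  0  1
So g(17) = 1.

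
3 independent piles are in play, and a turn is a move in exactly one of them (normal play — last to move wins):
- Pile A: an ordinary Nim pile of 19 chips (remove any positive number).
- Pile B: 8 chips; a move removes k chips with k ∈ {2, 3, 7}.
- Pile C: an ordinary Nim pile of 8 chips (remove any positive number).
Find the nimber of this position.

Pile A is a plain Nim pile of size 19, so its Grundy value is 19.
Grundy values for pile B (subtraction set {2, 3, 7}):
g(0) = mex{} = 0
g(1) = mex{} = 0
g(2) = mex{0} = 1
g(3) = mex{0} = 1
g(4) = mex{0,1} = 2
g(5) = mex{1} = 0
g(6) = mex{1,2} = 0
g(7) = mex{0,2} = 1
g(8) = mex{0} = 1
So g(8) = 1.
Pile C is a plain Nim pile of size 8, so its Grundy value is 8.
The value of a disjunctive sum is the nim-sum of the parts.
Combined value = 19 XOR 1 XOR 8 = 26.

26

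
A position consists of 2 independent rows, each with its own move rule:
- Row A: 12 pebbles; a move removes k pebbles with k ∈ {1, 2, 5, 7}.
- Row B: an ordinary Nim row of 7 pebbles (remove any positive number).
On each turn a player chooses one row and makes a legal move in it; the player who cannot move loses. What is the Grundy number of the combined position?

Build the Grundy sequence for row A with g(k) = mex{g(k−s) : s ∈ {1, 2, 5, 7}, s ≤ k}:
k:     0  1  2  3  4  5  6  7  8  9 10 11 12
g(k):  0  1  2  0  1  2  0  1  2  0  1  2  0
So g(12) = 0.
Row B is a plain Nim row of size 7, so its Grundy value is 7.
The value of a disjunctive sum is the nim-sum of the parts.
Combined value = 0 ⊕ 7 = 7.

7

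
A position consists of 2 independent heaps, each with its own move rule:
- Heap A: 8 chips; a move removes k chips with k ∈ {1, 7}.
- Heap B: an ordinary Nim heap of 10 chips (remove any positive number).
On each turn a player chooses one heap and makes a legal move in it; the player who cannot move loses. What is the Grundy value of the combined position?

10

Grundy values for heap A (subtraction set {1, 7}):
k:     0  1  2  3  4  5  6  7  8
g(k):  0  1  0  1  0  1  0  1  0
So g(8) = 0.
Heap B is a plain Nim heap of size 10, so its Grundy value is 10.
By the Sprague-Grundy theorem, the Grundy value of a sum of independent games is the XOR of the component values.
Combined value = 0 XOR 10 = 10.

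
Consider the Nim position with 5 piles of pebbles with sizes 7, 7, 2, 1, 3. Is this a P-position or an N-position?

P-position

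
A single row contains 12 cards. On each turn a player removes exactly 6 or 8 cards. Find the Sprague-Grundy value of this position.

Build the Grundy sequence with g(k) = mex{g(k−s) : s ∈ {6, 8}, s ≤ k}:
g(0) = mex{} = 0
g(1) = mex{} = 0
g(2) = mex{} = 0
g(3) = mex{} = 0
g(4) = mex{} = 0
g(5) = mex{} = 0
g(6) = mex{0} = 1
g(7) = mex{0} = 1
g(8) = mex{0} = 1
g(9) = mex{0} = 1
g(10) = mex{0} = 1
g(11) = mex{0} = 1
g(12) = mex{0,1} = 2
So g(12) = 2.

2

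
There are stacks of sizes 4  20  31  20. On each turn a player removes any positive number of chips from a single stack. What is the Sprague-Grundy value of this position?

27

Compute the nim-sum pairwise:
4 ^ 20 = 16
16 ^ 31 = 15
15 ^ 20 = 27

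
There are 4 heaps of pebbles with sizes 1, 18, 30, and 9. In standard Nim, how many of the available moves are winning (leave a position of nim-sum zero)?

Compute the nim-sum pairwise:
1 ⊕ 18 = 19
19 ⊕ 30 = 13
13 ⊕ 9 = 4
The overall nim-sum is X = 4. A heap of size p has a winning move iff p XOR X < p (reduce it to p XOR X).
  1: 1 XOR 4 = 5 ≥ 1 — no move.
  18: 18 XOR 4 = 22 ≥ 18 — no move.
  30: 30 XOR 4 = 26 < 30 — winning move (to 26).
  9: 9 XOR 4 = 13 ≥ 9 — no move.
That gives 1 winning move.

1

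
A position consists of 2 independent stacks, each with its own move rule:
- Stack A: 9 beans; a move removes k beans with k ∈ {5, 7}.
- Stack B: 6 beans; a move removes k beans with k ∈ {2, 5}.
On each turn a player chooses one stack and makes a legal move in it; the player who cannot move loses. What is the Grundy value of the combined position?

For stack A, compute g(0), g(1), … with moves {5, 7}:
k:     0  1  2  3  4  5  6  7  8  9
g(k):  0  0  0  0  0  1  1  1  1  1
So g(9) = 1.
For stack B, compute g(0), g(1), … with moves {2, 5}:
k:     0  1  2  3  4  5  6
g(k):  0  0  1  1  0  2  1
So g(6) = 1.
The value of a disjunctive sum is the nim-sum of the parts.
Combined value = 1 ⊕ 1 = 0.

0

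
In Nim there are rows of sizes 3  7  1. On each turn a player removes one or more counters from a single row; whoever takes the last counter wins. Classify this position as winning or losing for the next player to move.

Compute the nim-sum pairwise:
3 ⊕ 7 = 4
4 ⊕ 1 = 5
The nim-sum is 5 ≠ 0, so this is an N-position: the player to move can win.

Winning position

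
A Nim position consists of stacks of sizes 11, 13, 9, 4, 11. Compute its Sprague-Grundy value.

0

Compute the nim-sum pairwise:
11 ^ 13 = 6
6 ^ 9 = 15
15 ^ 4 = 11
11 ^ 11 = 0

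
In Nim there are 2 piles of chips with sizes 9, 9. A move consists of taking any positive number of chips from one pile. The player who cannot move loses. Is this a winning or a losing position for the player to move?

Losing position

Nim-sum: 9 ⊕ 9 = 0.
The nim-sum is 0, so this is a P-position: the player to move is in a losing position under optimal play.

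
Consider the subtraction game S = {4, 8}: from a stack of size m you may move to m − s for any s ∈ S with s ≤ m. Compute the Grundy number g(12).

0

Grundy values for subtraction set {4, 8}:
g(0) = mex{} = 0
g(1) = mex{} = 0
g(2) = mex{} = 0
g(3) = mex{} = 0
g(4) = mex{0} = 1
g(5) = mex{0} = 1
g(6) = mex{0} = 1
g(7) = mex{0} = 1
g(8) = mex{0,1} = 2
g(9) = mex{0,1} = 2
g(10) = mex{0,1} = 2
g(11) = mex{0,1} = 2
g(12) = mex{1,2} = 0
So g(12) = 0.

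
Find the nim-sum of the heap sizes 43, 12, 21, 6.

52

Nim-sum: 43 ⊕ 12 ⊕ 21 ⊕ 6 = 52.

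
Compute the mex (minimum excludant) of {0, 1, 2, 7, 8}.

The values 0, 1, 2 are all present; 3 is the first non-negative integer missing from the set.

3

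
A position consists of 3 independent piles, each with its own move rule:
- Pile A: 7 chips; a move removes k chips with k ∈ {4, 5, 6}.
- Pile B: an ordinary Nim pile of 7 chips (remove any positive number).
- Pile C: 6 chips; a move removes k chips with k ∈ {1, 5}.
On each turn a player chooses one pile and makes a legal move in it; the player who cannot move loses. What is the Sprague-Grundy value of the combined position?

6

Build the Grundy sequence for pile A with g(k) = mex{g(k−s) : s ∈ {4, 5, 6}, s ≤ k}:
g(0) = mex{} = 0
g(1) = mex{} = 0
g(2) = mex{} = 0
g(3) = mex{} = 0
g(4) = mex{0} = 1
g(5) = mex{0} = 1
g(6) = mex{0} = 1
g(7) = mex{0} = 1
So g(7) = 1.
Pile B is a plain Nim pile of size 7, so its Grundy value is 7.
For pile C, compute g(0), g(1), … with moves {1, 5}:
k:     0  1  2  3  4  5  6
g(k):  0  1  0  1  0  1  0
So g(6) = 0.
The value of a disjunctive sum is the nim-sum of the parts.
Combined value = 1 ⊕ 7 ⊕ 0 = 6.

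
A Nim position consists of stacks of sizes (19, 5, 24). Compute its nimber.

Compute the nim-sum pairwise:
19 ^ 5 = 22
22 ^ 24 = 14

14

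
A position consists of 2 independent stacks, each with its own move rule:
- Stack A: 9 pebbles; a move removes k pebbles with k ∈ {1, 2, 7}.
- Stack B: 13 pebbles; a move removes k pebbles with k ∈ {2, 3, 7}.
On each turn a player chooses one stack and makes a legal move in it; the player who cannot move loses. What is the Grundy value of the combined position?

1

Build the Grundy sequence for stack A with g(k) = mex{g(k−s) : s ∈ {1, 2, 7}, s ≤ k}:
g(0) = mex{} = 0
g(1) = mex{0} = 1
g(2) = mex{0,1} = 2
g(3) = mex{1,2} = 0
g(4) = mex{0,2} = 1
g(5) = mex{0,1} = 2
g(6) = mex{1,2} = 0
g(7) = mex{0,2} = 1
g(8) = mex{0,1} = 2
g(9) = mex{1,2} = 0
So g(9) = 0.
Grundy values for stack B (subtraction set {2, 3, 7}):
g(0) = mex{} = 0
g(1) = mex{} = 0
g(2) = mex{0} = 1
g(3) = mex{0} = 1
g(4) = mex{0,1} = 2
g(5) = mex{1} = 0
g(6) = mex{1,2} = 0
g(7) = mex{0,2} = 1
g(8) = mex{0} = 1
g(9) = mex{0,1} = 2
g(10) = mex{1} = 0
g(11) = mex{1,2} = 0
g(12) = mex{0,2} = 1
g(13) = mex{0} = 1
So g(13) = 1.
The value of a disjunctive sum is the nim-sum of the parts.
Combined value = 0 XOR 1 = 1.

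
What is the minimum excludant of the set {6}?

0 is not in the set, so the mex is 0.

0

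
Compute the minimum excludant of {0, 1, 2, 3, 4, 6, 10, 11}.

5

The values 0, 1, 2, 3, 4 are all present; 5 is the first non-negative integer missing from the set.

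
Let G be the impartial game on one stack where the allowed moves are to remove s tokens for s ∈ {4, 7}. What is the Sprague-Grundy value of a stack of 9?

2

Compute g(0), g(1), … for moves {4, 7}:
g(0) = mex{} = 0
g(1) = mex{} = 0
g(2) = mex{} = 0
g(3) = mex{} = 0
g(4) = mex{0} = 1
g(5) = mex{0} = 1
g(6) = mex{0} = 1
g(7) = mex{0} = 1
g(8) = mex{0,1} = 2
g(9) = mex{0,1} = 2
So g(9) = 2.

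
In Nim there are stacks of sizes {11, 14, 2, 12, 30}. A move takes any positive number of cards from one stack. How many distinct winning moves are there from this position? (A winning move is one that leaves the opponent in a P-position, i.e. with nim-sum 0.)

Nim-sum: 11 XOR 14 XOR 2 XOR 12 XOR 30 = 21.
The overall nim-sum is X = 21. A stack of size p has a winning move iff p XOR X < p (reduce it to p XOR X).
  11: 11 XOR 21 = 30 ≥ 11 — no move.
  14: 14 XOR 21 = 27 ≥ 14 — no move.
  2: 2 XOR 21 = 23 ≥ 2 — no move.
  12: 12 XOR 21 = 25 ≥ 12 — no move.
  30: 30 XOR 21 = 11 < 30 — winning move (to 11).
That gives 1 winning move.

1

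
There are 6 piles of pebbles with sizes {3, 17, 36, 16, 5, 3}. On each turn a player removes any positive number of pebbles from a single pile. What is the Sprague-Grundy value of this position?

32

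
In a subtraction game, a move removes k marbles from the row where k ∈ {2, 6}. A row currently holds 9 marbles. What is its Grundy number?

0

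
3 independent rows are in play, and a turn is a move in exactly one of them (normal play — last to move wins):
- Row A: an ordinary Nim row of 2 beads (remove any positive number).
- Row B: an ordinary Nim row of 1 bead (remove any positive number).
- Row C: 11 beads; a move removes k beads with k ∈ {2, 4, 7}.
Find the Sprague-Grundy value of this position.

2

Row A is a plain Nim row of size 2, so its Grundy value is 2.
Row B is a plain Nim row of size 1, so its Grundy value is 1.
Grundy values for row C (subtraction set {2, 4, 7}):
k:     0  1  2  3  4  5  6  7  8  9 10 11
g(k):  0  0  1  1  2  2  0  3  1  0  2  1
So g(11) = 1.
The value of a disjunctive sum is the nim-sum of the parts.
Combined value = 2 XOR 1 XOR 1 = 2.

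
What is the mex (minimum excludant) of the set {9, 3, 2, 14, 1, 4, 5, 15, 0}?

The values 0, 1, 2, 3, 4, 5 are all present; 6 is the first non-negative integer missing from the set.

6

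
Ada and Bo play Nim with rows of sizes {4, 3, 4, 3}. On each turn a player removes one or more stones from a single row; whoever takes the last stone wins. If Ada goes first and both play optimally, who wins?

Bo wins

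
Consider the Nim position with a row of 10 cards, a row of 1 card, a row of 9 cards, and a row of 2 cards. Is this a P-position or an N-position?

Write each in binary and XOR column by column:
  1010  (10)
  0001  (1)
  1001  (9)
  0010  (2)
  ----
  0000  (0)
The nim-sum is 0, so this is a P-position: the player to move is in a losing position under optimal play.

P-position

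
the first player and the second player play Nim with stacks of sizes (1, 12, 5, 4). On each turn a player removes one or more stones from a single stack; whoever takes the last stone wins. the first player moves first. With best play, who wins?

the first player wins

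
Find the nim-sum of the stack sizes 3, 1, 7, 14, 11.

0

Write each in binary and XOR column by column:
  0011  (3)
  0001  (1)
  0111  (7)
  1110  (14)
  1011  (11)
  ----
  0000  (0)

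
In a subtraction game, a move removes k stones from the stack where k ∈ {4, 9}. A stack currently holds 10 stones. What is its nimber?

Compute g(0), g(1), … for moves {4, 9}:
k:     0  1  2  3  4  5  6  7  8  9 10
g(k):  0  0  0  0  1  1  1  1  0  2  2
So g(10) = 2.

2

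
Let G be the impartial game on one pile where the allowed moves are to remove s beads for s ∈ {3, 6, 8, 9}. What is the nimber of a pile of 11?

Grundy values for subtraction set {3, 6, 8, 9}:
g(0) = mex{} = 0
g(1) = mex{} = 0
g(2) = mex{} = 0
g(3) = mex{0} = 1
g(4) = mex{0} = 1
g(5) = mex{0} = 1
g(6) = mex{0,1} = 2
g(7) = mex{0,1} = 2
g(8) = mex{0,1} = 2
g(9) = mex{0,1,2} = 3
g(10) = mex{0,1,2} = 3
g(11) = mex{0,1,2} = 3
So g(11) = 3.

3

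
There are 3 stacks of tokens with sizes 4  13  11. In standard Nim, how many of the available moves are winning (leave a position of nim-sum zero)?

In binary:
  0100  (4)
  1101  (13)
  1011  (11)
  ----
  0010  (2)
The overall nim-sum is X = 2. A stack of size p has a winning move iff p XOR X < p (reduce it to p XOR X).
  4: 4 XOR 2 = 6 ≥ 4 — no move.
  13: 13 XOR 2 = 15 ≥ 13 — no move.
  11: 11 XOR 2 = 9 < 11 — winning move (to 9).
That gives 1 winning move.

1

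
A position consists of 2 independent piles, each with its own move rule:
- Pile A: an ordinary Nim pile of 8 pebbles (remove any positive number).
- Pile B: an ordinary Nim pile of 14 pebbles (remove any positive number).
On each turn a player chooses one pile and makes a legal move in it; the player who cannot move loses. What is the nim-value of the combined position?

Pile A is a plain Nim pile of size 8, so its Grundy value is 8.
Pile B is a plain Nim pile of size 14, so its Grundy value is 14.
The value of a disjunctive sum is the nim-sum of the parts.
Combined value = 8 ⊕ 14 = 6.

6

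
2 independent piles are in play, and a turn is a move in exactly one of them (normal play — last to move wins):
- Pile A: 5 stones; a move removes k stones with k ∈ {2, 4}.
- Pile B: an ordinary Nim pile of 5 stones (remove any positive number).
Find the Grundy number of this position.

7

For pile A, compute g(0), g(1), … with moves {2, 4}:
k:     0  1  2  3  4  5
g(k):  0  0  1  1  2  2
So g(5) = 2.
Pile B is a plain Nim pile of size 5, so its Grundy value is 5.
By the Sprague-Grundy theorem, the Grundy value of a sum of independent games is the XOR of the component values.
Combined value = 2 XOR 5 = 7.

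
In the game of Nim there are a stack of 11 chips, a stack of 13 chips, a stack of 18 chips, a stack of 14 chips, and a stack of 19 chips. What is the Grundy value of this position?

Bitwise XOR of the heap sizes:
  01011  (11)
  01101  (13)
  10010  (18)
  01110  (14)
  10011  (19)
  -----
  01001  (9)

9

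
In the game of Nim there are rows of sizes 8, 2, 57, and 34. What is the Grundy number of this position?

17

Write each in binary and XOR column by column:
  001000  (8)
  000010  (2)
  111001  (57)
  100010  (34)
  ------
  010001  (17)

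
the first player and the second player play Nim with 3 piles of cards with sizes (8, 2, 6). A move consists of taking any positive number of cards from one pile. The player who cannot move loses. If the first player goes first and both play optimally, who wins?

Compute the nim-sum pairwise:
8 ⊕ 2 = 10
10 ⊕ 6 = 12
The nim-sum is 12 ≠ 0, so this is an N-position: the player to move can win; the first player has a winning move.

the first player wins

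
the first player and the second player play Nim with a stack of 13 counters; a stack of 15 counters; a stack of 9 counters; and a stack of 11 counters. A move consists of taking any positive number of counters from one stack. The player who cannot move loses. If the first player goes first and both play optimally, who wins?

the second player wins

Nim-sum: 13 XOR 15 XOR 9 XOR 11 = 0.
The nim-sum is 0, so this is a P-position: the player to move is in a losing position under optimal play; the first player is about to move from it and so loses — the second player wins.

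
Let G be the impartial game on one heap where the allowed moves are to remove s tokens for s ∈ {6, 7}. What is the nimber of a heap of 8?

Build the Grundy sequence with g(k) = mex{g(k−s) : s ∈ {6, 7}, s ≤ k}:
k:     0  1  2  3  4  5  6  7  8
g(k):  0  0  0  0  0  0  1  1  1
So g(8) = 1.

1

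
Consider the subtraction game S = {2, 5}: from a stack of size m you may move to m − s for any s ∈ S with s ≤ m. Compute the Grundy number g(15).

0

Compute g(0), g(1), … for moves {2, 5}:
k:     0  1  2  3  4  5  6  7  8  9 10 11 12 13 14 15
g(k):  0  0  1  1  0  2  1  0  0  1  1  0  2  1  0  0
So g(15) = 0.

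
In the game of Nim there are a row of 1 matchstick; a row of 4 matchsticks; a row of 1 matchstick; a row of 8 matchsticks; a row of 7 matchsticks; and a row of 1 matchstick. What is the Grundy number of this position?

Bitwise XOR of the heap sizes:
  0001  (1)
  0100  (4)
  0001  (1)
  1000  (8)
  0111  (7)
  0001  (1)
  ----
  1010  (10)

10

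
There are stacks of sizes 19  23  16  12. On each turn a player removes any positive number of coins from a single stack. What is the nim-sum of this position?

24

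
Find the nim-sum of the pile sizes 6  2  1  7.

Compute the nim-sum pairwise:
6 ^ 2 = 4
4 ^ 1 = 5
5 ^ 7 = 2

2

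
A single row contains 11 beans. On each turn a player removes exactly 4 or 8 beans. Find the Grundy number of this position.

2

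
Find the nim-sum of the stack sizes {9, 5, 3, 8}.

7

Nim-sum: 9 XOR 5 XOR 3 XOR 8 = 7.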